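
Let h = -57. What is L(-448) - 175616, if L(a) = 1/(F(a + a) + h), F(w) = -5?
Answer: -10888193/62 ≈ -1.7562e+5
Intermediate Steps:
L(a) = -1/62 (L(a) = 1/(-5 - 57) = 1/(-62) = -1/62)
L(-448) - 175616 = -1/62 - 175616 = -10888193/62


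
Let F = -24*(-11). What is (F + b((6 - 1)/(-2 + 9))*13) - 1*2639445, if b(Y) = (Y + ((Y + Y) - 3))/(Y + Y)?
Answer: -13195944/5 ≈ -2.6392e+6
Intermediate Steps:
F = 264
b(Y) = (-3 + 3*Y)/(2*Y) (b(Y) = (Y + (2*Y - 3))/((2*Y)) = (Y + (-3 + 2*Y))*(1/(2*Y)) = (-3 + 3*Y)*(1/(2*Y)) = (-3 + 3*Y)/(2*Y))
(F + b((6 - 1)/(-2 + 9))*13) - 1*2639445 = (264 + (3*(-1 + (6 - 1)/(-2 + 9))/(2*(((6 - 1)/(-2 + 9)))))*13) - 1*2639445 = (264 + (3*(-1 + 5/7)/(2*((5/7))))*13) - 2639445 = (264 + (3*(-1 + 5*(⅐))/(2*((5*(⅐)))))*13) - 2639445 = (264 + (3*(-1 + 5/7)/(2*(5/7)))*13) - 2639445 = (264 + ((3/2)*(7/5)*(-2/7))*13) - 2639445 = (264 - ⅗*13) - 2639445 = (264 - 39/5) - 2639445 = 1281/5 - 2639445 = -13195944/5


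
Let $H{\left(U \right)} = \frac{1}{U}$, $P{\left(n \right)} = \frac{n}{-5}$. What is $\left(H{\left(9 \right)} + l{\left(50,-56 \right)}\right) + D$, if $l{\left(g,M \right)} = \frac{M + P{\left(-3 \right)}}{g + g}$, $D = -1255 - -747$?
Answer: $- \frac{2287993}{4500} \approx -508.44$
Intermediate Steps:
$D = -508$ ($D = -1255 + 747 = -508$)
$P{\left(n \right)} = - \frac{n}{5}$ ($P{\left(n \right)} = n \left(- \frac{1}{5}\right) = - \frac{n}{5}$)
$l{\left(g,M \right)} = \frac{\frac{3}{5} + M}{2 g}$ ($l{\left(g,M \right)} = \frac{M - - \frac{3}{5}}{g + g} = \frac{M + \frac{3}{5}}{2 g} = \left(\frac{3}{5} + M\right) \frac{1}{2 g} = \frac{\frac{3}{5} + M}{2 g}$)
$\left(H{\left(9 \right)} + l{\left(50,-56 \right)}\right) + D = \left(\frac{1}{9} + \frac{3 + 5 \left(-56\right)}{10 \cdot 50}\right) - 508 = \left(\frac{1}{9} + \frac{1}{10} \cdot \frac{1}{50} \left(3 - 280\right)\right) - 508 = \left(\frac{1}{9} + \frac{1}{10} \cdot \frac{1}{50} \left(-277\right)\right) - 508 = \left(\frac{1}{9} - \frac{277}{500}\right) - 508 = - \frac{1993}{4500} - 508 = - \frac{2287993}{4500}$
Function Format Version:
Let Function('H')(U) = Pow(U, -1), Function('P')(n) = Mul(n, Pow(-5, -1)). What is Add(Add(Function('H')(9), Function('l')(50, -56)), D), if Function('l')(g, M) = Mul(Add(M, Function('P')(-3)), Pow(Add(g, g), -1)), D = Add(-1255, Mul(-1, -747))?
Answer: Rational(-2287993, 4500) ≈ -508.44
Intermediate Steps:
D = -508 (D = Add(-1255, 747) = -508)
Function('P')(n) = Mul(Rational(-1, 5), n) (Function('P')(n) = Mul(n, Rational(-1, 5)) = Mul(Rational(-1, 5), n))
Function('l')(g, M) = Mul(Rational(1, 2), Pow(g, -1), Add(Rational(3, 5), M)) (Function('l')(g, M) = Mul(Add(M, Mul(Rational(-1, 5), -3)), Pow(Add(g, g), -1)) = Mul(Add(M, Rational(3, 5)), Pow(Mul(2, g), -1)) = Mul(Add(Rational(3, 5), M), Mul(Rational(1, 2), Pow(g, -1))) = Mul(Rational(1, 2), Pow(g, -1), Add(Rational(3, 5), M)))
Add(Add(Function('H')(9), Function('l')(50, -56)), D) = Add(Add(Pow(9, -1), Mul(Rational(1, 10), Pow(50, -1), Add(3, Mul(5, -56)))), -508) = Add(Add(Rational(1, 9), Mul(Rational(1, 10), Rational(1, 50), Add(3, -280))), -508) = Add(Add(Rational(1, 9), Mul(Rational(1, 10), Rational(1, 50), -277)), -508) = Add(Add(Rational(1, 9), Rational(-277, 500)), -508) = Add(Rational(-1993, 4500), -508) = Rational(-2287993, 4500)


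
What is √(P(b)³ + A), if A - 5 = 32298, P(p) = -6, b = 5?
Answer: √32087 ≈ 179.13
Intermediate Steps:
A = 32303 (A = 5 + 32298 = 32303)
√(P(b)³ + A) = √((-6)³ + 32303) = √(-216 + 32303) = √32087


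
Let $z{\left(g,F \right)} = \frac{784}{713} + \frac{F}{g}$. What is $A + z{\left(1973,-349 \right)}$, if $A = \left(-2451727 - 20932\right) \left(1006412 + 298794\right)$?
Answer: $- \frac{4540042353723528751}{1406749} \approx -3.2273 \cdot 10^{12}$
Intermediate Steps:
$A = -3227329362754$ ($A = \left(-2472659\right) 1305206 = -3227329362754$)
$z{\left(g,F \right)} = \frac{784}{713} + \frac{F}{g}$ ($z{\left(g,F \right)} = 784 \cdot \frac{1}{713} + \frac{F}{g} = \frac{784}{713} + \frac{F}{g}$)
$A + z{\left(1973,-349 \right)} = -3227329362754 + \left(\frac{784}{713} - \frac{349}{1973}\right) = -3227329362754 + \frac{1297995}{1406749} = - \frac{4540042353723528751}{1406749}$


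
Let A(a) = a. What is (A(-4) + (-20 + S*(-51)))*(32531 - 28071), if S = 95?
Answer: -21715740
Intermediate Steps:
(A(-4) + (-20 + S*(-51)))*(32531 - 28071) = (-4 + (-20 + 95*(-51)))*(32531 - 28071) = (-4 + (-20 - 4845))*4460 = (-4 - 4865)*4460 = -4869*4460 = -21715740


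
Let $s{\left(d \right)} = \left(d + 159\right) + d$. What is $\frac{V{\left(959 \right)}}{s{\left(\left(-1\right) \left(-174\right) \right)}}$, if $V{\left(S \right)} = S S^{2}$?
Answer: $\frac{881974079}{507} \approx 1.7396 \cdot 10^{6}$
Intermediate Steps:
$V{\left(S \right)} = S^{3}$
$s{\left(d \right)} = 159 + 2 d$ ($s{\left(d \right)} = \left(159 + d\right) + d = 159 + 2 d$)
$\frac{V{\left(959 \right)}}{s{\left(\left(-1\right) \left(-174\right) \right)}} = \frac{959^{3}}{159 + 2 \left(\left(-1\right) \left(-174\right)\right)} = \frac{881974079}{159 + 2 \cdot 174} = \frac{881974079}{159 + 348} = \frac{881974079}{507}$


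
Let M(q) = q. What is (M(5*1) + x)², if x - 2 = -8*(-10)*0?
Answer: 49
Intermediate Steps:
x = 2 (x = 2 - 8*(-10)*0 = 2 + 80*0 = 2 + 0 = 2)
(M(5*1) + x)² = (5*1 + 2)² = (5 + 2)² = 7² = 49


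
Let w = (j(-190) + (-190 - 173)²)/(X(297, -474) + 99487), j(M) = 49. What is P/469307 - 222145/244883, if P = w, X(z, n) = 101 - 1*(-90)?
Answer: -5195909108990438/5727762329770959 ≈ -0.90714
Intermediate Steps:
X(z, n) = 191 (X(z, n) = 101 + 90 = 191)
w = 65909/49839 (w = (49 + (-190 - 173)²)/(191 + 99487) = (49 + (-363)²)/99678 = (49 + 131769)*(1/99678) = 131818*(1/99678) = 65909/49839 ≈ 1.3224)
P = 65909/49839 ≈ 1.3224
P/469307 - 222145/244883 = (65909/49839)/469307 - 222145/244883 = (65909/49839)*(1/469307) - 222145*1/244883 = 65909/23389791573 - 222145/244883 = -5195909108990438/5727762329770959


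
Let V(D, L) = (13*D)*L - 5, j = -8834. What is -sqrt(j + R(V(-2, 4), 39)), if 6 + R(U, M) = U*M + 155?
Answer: -14*I*sqrt(66) ≈ -113.74*I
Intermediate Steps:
V(D, L) = -5 + 13*D*L (V(D, L) = 13*D*L - 5 = -5 + 13*D*L)
R(U, M) = 149 + M*U (R(U, M) = -6 + (U*M + 155) = -6 + (M*U + 155) = -6 + (155 + M*U) = 149 + M*U)
-sqrt(j + R(V(-2, 4), 39)) = -sqrt(-8834 + (149 + 39*(-5 + 13*(-2)*4))) = -sqrt(-8834 + (149 + 39*(-5 - 104))) = -sqrt(-8834 + (149 + 39*(-109))) = -sqrt(-8834 + (149 - 4251)) = -sqrt(-8834 - 4102) = -sqrt(-12936) = -14*I*sqrt(66)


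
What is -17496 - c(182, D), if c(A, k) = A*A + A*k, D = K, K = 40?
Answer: -57900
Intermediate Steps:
D = 40
c(A, k) = A**2 + A*k
-17496 - c(182, D) = -17496 - 182*(182 + 40) = -17496 - 182*222 = -17496 - 1*40404 = -17496 - 40404 = -57900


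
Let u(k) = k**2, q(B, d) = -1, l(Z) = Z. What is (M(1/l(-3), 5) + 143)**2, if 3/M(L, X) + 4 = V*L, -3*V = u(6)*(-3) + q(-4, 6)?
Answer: 428821264/21025 ≈ 20396.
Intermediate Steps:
V = 109/3 (V = -(6**2*(-3) - 1)/3 = -(36*(-3) - 1)/3 = -(-108 - 1)/3 = -1/3*(-109) = 109/3 ≈ 36.333)
M(L, X) = 3/(-4 + 109*L/3)
(M(1/l(-3), 5) + 143)**2 = (9/(-12 + 109/(-3)) + 143)**2 = (9/(-12 + 109*(-1/3)) + 143)**2 = (9/(-12 - 109/3) + 143)**2 = (9/(-145/3) + 143)**2 = (9*(-3/145) + 143)**2 = (-27/145 + 143)**2 = (20708/145)**2 = 428821264/21025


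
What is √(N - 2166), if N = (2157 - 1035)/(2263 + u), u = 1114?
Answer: 2*I*√51028005/307 ≈ 46.537*I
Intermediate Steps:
N = 102/307 (N = (2157 - 1035)/(2263 + 1114) = 1122/3377 = 1122*(1/3377) = 102/307 ≈ 0.33225)
√(N - 2166) = √(102/307 - 2166) = √(-664860/307) = 2*I*√51028005/307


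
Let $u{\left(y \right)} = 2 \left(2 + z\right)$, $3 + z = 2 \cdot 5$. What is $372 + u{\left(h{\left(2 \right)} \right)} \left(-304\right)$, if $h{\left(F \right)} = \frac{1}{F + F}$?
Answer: $-5100$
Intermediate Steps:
$h{\left(F \right)} = \frac{1}{2 F}$
$z = 7$ ($z = -3 + 2 \cdot 5 = -3 + 10 = 7$)
$u{\left(y \right)} = 18$ ($u{\left(y \right)} = 2 \left(2 + 7\right) = 2 \cdot 9 = 18$)
$372 + u{\left(h{\left(2 \right)} \right)} \left(-304\right) = 372 + 18 \left(-304\right) = 372 - 5472 = -5100$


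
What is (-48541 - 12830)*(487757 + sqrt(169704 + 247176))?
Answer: -29934134847 - 736452*sqrt(2895) ≈ -2.9974e+10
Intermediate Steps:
(-48541 - 12830)*(487757 + sqrt(169704 + 247176)) = -61371*(487757 + sqrt(416880)) = -61371*(487757 + 12*sqrt(2895)) = -29934134847 - 736452*sqrt(2895)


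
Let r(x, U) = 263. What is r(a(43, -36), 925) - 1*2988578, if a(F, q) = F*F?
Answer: -2988315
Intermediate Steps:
a(F, q) = F²
r(a(43, -36), 925) - 1*2988578 = 263 - 1*2988578 = 263 - 2988578 = -2988315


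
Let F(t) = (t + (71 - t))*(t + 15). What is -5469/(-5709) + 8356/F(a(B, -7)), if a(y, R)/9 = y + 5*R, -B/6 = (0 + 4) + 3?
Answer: 35927053/45803307 ≈ 0.78438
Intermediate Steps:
B = -42 (B = -6*((0 + 4) + 3) = -6*(4 + 3) = -6*7 = -42)
a(y, R) = 9*y + 45*R (a(y, R) = 9*(y + 5*R) = 9*y + 45*R)
F(t) = 1065 + 71*t (F(t) = 71*(15 + t) = 1065 + 71*t)
-5469/(-5709) + 8356/F(a(B, -7)) = -5469/(-5709) + 8356/(1065 + 71*(9*(-42) + 45*(-7))) = -5469*(-1/5709) + 8356/(1065 + 71*(-378 - 315)) = 1823/1903 + 8356/(1065 + 71*(-693)) = 1823/1903 + 8356/(1065 - 49203) = 1823/1903 + 8356/(-48138) = 1823/1903 + 8356*(-1/48138) = 1823/1903 - 4178/24069 = 35927053/45803307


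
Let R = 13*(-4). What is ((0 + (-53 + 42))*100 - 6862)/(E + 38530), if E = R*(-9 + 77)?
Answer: -3981/17497 ≈ -0.22752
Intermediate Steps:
R = -52
E = -3536 (E = -52*(-9 + 77) = -52*68 = -3536)
((0 + (-53 + 42))*100 - 6862)/(E + 38530) = ((0 + (-53 + 42))*100 - 6862)/(-3536 + 38530) = ((0 - 11)*100 - 6862)/34994 = (-11*100 - 6862)*(1/34994) = (-1100 - 6862)*(1/34994) = -7962*1/34994 = -3981/17497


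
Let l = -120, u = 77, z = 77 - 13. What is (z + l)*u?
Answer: -4312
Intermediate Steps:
z = 64
(z + l)*u = (64 - 120)*77 = -56*77 = -4312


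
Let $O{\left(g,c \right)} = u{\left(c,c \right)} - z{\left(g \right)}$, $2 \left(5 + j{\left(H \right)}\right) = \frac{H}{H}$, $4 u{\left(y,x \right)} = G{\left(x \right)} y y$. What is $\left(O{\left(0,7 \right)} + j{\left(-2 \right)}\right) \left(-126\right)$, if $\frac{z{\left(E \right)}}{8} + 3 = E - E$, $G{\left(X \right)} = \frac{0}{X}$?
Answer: $-2457$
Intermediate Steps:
$G{\left(X \right)} = 0$
$z{\left(E \right)} = -24$ ($z{\left(E \right)} = -24 + 8 \left(E - E\right) = -24 + 8 \cdot 0 = -24 + 0 = -24$)
$u{\left(y,x \right)} = 0$ ($u{\left(y,x \right)} = \frac{0 y y}{4} = \frac{0 y}{4} = \frac{1}{4} \cdot 0 = 0$)
$j{\left(H \right)} = - \frac{9}{2}$ ($j{\left(H \right)} = -5 + \frac{H \frac{1}{H}}{2} = -5 + \frac{1}{2} \cdot 1 = -5 + \frac{1}{2} = - \frac{9}{2}$)
$O{\left(g,c \right)} = 24$ ($O{\left(g,c \right)} = 0 - -24 = 0 + 24 = 24$)
$\left(O{\left(0,7 \right)} + j{\left(-2 \right)}\right) \left(-126\right) = \left(24 - \frac{9}{2}\right) \left(-126\right) = \frac{39}{2} \left(-126\right) = -2457$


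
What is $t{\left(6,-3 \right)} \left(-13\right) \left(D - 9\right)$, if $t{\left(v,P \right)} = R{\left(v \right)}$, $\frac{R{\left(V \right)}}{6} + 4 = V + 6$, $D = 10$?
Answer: $-624$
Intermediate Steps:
$R{\left(V \right)} = 12 + 6 V$ ($R{\left(V \right)} = -24 + 6 \left(V + 6\right) = -24 + 6 \left(6 + V\right) = -24 + \left(36 + 6 V\right) = 12 + 6 V$)
$t{\left(v,P \right)} = 12 + 6 v$
$t{\left(6,-3 \right)} \left(-13\right) \left(D - 9\right) = \left(12 + 6 \cdot 6\right) \left(-13\right) \left(10 - 9\right) = \left(12 + 36\right) \left(-13\right) \left(10 - 9\right) = 48 \left(-13\right) 1 = \left(-624\right) 1 = -624$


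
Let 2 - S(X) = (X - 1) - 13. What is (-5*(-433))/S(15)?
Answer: 2165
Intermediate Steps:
S(X) = 16 - X (S(X) = 2 - ((X - 1) - 13) = 2 - ((-1 + X) - 13) = 2 - (-14 + X) = 2 + (14 - X) = 16 - X)
(-5*(-433))/S(15) = (-5*(-433))/(16 - 1*15) = 2165/(16 - 15) = 2165/1 = 2165*1 = 2165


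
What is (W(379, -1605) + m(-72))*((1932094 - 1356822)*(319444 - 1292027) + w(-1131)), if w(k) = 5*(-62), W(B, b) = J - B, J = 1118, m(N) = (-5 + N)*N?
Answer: -3515337041627738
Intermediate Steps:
m(N) = N*(-5 + N)
W(B, b) = 1118 - B
w(k) = -310
(W(379, -1605) + m(-72))*((1932094 - 1356822)*(319444 - 1292027) + w(-1131)) = ((1118 - 1*379) - 72*(-5 - 72))*((1932094 - 1356822)*(319444 - 1292027) - 310) = ((1118 - 379) - 72*(-77))*(575272*(-972583) - 310) = (739 + 5544)*(-559499767576 - 310) = 6283*(-559499767886) = -3515337041627738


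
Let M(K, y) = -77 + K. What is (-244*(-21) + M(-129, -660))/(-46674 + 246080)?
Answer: 2459/99703 ≈ 0.024663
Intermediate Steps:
(-244*(-21) + M(-129, -660))/(-46674 + 246080) = (-244*(-21) + (-77 - 129))/(-46674 + 246080) = (5124 - 206)/199406 = 4918*(1/199406) = 2459/99703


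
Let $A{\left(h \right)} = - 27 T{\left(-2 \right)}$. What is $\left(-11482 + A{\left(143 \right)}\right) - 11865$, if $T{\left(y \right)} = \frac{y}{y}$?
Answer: $-23374$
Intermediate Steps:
$T{\left(y \right)} = 1$
$A{\left(h \right)} = -27$ ($A{\left(h \right)} = \left(-27\right) 1 = -27$)
$\left(-11482 + A{\left(143 \right)}\right) - 11865 = \left(-11482 - 27\right) - 11865 = -11509 - 11865 = -23374$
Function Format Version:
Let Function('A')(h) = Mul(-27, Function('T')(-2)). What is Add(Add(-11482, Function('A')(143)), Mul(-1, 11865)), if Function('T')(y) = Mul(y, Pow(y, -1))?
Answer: -23374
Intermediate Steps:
Function('T')(y) = 1
Function('A')(h) = -27 (Function('A')(h) = Mul(-27, 1) = -27)
Add(Add(-11482, Function('A')(143)), Mul(-1, 11865)) = Add(Add(-11482, -27), Mul(-1, 11865)) = Add(-11509, -11865) = -23374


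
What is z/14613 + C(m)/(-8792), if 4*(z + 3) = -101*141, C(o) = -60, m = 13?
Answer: -5075219/21412916 ≈ -0.23702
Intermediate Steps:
z = -14253/4 (z = -3 + (-101*141)/4 = -3 + (¼)*(-14241) = -3 - 14241/4 = -14253/4 ≈ -3563.3)
z/14613 + C(m)/(-8792) = -14253/4/14613 - 60/(-8792) = -14253/4*1/14613 - 60*(-1/8792) = -4751/19484 + 15/2198 = -5075219/21412916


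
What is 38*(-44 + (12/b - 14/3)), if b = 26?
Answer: -71440/39 ≈ -1831.8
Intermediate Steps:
38*(-44 + (12/b - 14/3)) = 38*(-44 + (12/26 - 14/3)) = 38*(-44 + (12*(1/26) - 14*⅓)) = 38*(-44 + (6/13 - 14/3)) = 38*(-44 - 164/39) = 38*(-1880/39) = -71440/39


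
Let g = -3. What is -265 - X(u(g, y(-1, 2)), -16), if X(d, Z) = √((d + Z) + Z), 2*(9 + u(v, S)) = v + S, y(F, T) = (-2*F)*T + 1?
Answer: -265 - 2*I*√10 ≈ -265.0 - 6.3246*I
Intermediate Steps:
y(F, T) = 1 - 2*F*T (y(F, T) = -2*F*T + 1 = 1 - 2*F*T)
u(v, S) = -9 + S/2 + v/2 (u(v, S) = -9 + (v + S)/2 = -9 + (S + v)/2 = -9 + (S/2 + v/2) = -9 + S/2 + v/2)
X(d, Z) = √(d + 2*Z) (X(d, Z) = √((Z + d) + Z) = √(d + 2*Z))
-265 - X(u(g, y(-1, 2)), -16) = -265 - √((-9 + (1 - 2*(-1)*2)/2 + (½)*(-3)) + 2*(-16)) = -265 - √((-9 + (1 + 4)/2 - 3/2) - 32) = -265 - √((-9 + (½)*5 - 3/2) - 32) = -265 - √((-9 + 5/2 - 3/2) - 32) = -265 - √(-8 - 32) = -265 - √(-40) = -265 - 2*I*√10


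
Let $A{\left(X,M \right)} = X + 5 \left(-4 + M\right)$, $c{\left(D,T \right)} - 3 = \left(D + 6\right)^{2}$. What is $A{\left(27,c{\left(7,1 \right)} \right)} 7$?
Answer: $6069$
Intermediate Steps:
$c{\left(D,T \right)} = 3 + \left(6 + D\right)^{2}$ ($c{\left(D,T \right)} = 3 + \left(D + 6\right)^{2} = 3 + \left(6 + D\right)^{2}$)
$A{\left(X,M \right)} = -20 + X + 5 M$ ($A{\left(X,M \right)} = X + \left(-20 + 5 M\right) = -20 + X + 5 M$)
$A{\left(27,c{\left(7,1 \right)} \right)} 7 = \left(-20 + 27 + 5 \left(3 + \left(6 + 7\right)^{2}\right)\right) 7 = \left(-20 + 27 + 5 \left(3 + 13^{2}\right)\right) 7 = \left(-20 + 27 + 5 \left(3 + 169\right)\right) 7 = \left(-20 + 27 + 5 \cdot 172\right) 7 = \left(-20 + 27 + 860\right) 7 = 867 \cdot 7 = 6069$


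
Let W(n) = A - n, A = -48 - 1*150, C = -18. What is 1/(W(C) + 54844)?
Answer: 1/54664 ≈ 1.8294e-5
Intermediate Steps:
A = -198 (A = -48 - 150 = -198)
W(n) = -198 - n
1/(W(C) + 54844) = 1/((-198 - 1*(-18)) + 54844) = 1/((-198 + 18) + 54844) = 1/(-180 + 54844) = 1/54664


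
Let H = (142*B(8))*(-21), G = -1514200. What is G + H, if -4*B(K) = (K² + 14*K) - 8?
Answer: -1388956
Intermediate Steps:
B(K) = 2 - 7*K/2 - K²/4 (B(K) = -((K² + 14*K) - 8)/4 = -(-8 + K² + 14*K)/4 = 2 - 7*K/2 - K²/4)
H = 125244 (H = (142*(2 - 7/2*8 - ¼*8²))*(-21) = (142*(2 - 28 - ¼*64))*(-21) = (142*(2 - 28 - 16))*(-21) = (142*(-42))*(-21) = -5964*(-21) = 125244)
G + H = -1514200 + 125244 = -1388956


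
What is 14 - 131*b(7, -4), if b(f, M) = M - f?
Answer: 1455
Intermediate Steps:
14 - 131*b(7, -4) = 14 - 131*(-4 - 1*7) = 14 - 131*(-4 - 7) = 14 - 131*(-11) = 14 + 1441 = 1455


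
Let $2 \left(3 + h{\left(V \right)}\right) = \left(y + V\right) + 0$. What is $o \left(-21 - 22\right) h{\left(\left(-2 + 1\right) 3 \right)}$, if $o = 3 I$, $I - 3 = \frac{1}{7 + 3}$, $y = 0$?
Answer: $\frac{35991}{20} \approx 1799.6$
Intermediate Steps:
$I = \frac{31}{10}$ ($I = 3 + \frac{1}{7 + 3} = 3 + \frac{1}{10} = \frac{31}{10} \approx 3.1$)
$h{\left(V \right)} = -3 + \frac{V}{2}$ ($h{\left(V \right)} = -3 + \frac{\left(0 + V\right) + 0}{2} = -3 + \frac{V + 0}{2} = -3 + \frac{V}{2}$)
$o = \frac{93}{10}$ ($o = 3 \cdot \frac{31}{10} = \frac{93}{10} \approx 9.3$)
$o \left(-21 - 22\right) h{\left(\left(-2 + 1\right) 3 \right)} = \frac{93 \left(-21 - 22\right)}{10} \left(-3 + \frac{\left(-2 + 1\right) 3}{2}\right) = \frac{93}{10} \left(-43\right) \left(-3 + \frac{\left(-1\right) 3}{2}\right) = - \frac{3999 \left(-3 + \frac{1}{2} \left(-3\right)\right)}{10} = - \frac{3999 \left(-3 - \frac{3}{2}\right)}{10} = \left(- \frac{3999}{10}\right) \left(- \frac{9}{2}\right) = \frac{35991}{20}$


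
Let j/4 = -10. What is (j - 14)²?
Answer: 2916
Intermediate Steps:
j = -40 (j = 4*(-10) = -40)
(j - 14)² = (-40 - 14)² = (-54)² = 2916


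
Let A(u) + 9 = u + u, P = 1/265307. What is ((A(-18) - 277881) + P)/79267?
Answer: -73735713281/21030089969 ≈ -3.5062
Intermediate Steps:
P = 1/265307 ≈ 3.7692e-6
A(u) = -9 + 2*u (A(u) = -9 + (u + u) = -9 + 2*u)
((A(-18) - 277881) + P)/79267 = (((-9 + 2*(-18)) - 277881) + 1/265307)/79267 = (((-9 - 36) - 277881) + 1/265307)*(1/79267) = ((-45 - 277881) + 1/265307)*(1/79267) = (-277926 + 1/265307)*(1/79267) = -73735713281/265307*1/79267 = -73735713281/21030089969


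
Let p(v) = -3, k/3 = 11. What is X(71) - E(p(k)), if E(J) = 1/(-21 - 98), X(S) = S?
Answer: 8450/119 ≈ 71.008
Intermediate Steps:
k = 33 (k = 3*11 = 33)
E(J) = -1/119 (E(J) = 1/(-119) = -1/119)
X(71) - E(p(k)) = 71 - 1*(-1/119) = 71 + 1/119 = 8450/119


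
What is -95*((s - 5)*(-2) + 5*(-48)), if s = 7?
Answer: 23180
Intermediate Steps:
-95*((s - 5)*(-2) + 5*(-48)) = -95*((7 - 5)*(-2) + 5*(-48)) = -95*(2*(-2) - 240) = -95*(-4 - 240) = -95*(-244) = 23180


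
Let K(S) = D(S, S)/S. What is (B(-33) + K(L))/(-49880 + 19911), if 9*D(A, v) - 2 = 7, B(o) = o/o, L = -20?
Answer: -19/599380 ≈ -3.1699e-5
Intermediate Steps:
B(o) = 1
D(A, v) = 1 (D(A, v) = 2/9 + (⅑)*7 = 2/9 + 7/9 = 1)
K(S) = 1/S
(B(-33) + K(L))/(-49880 + 19911) = (1 + 1/(-20))/(-49880 + 19911) = (1 - 1/20)/(-29969) = (19/20)*(-1/29969) = -19/599380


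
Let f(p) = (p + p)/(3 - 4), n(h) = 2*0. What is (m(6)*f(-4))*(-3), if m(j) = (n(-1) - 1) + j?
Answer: -120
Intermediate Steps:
n(h) = 0
f(p) = -2*p (f(p) = (2*p)/(-1) = (2*p)*(-1) = -2*p)
m(j) = -1 + j (m(j) = (0 - 1) + j = -1 + j)
(m(6)*f(-4))*(-3) = ((-1 + 6)*(-2*(-4)))*(-3) = (5*8)*(-3) = 40*(-3) = -120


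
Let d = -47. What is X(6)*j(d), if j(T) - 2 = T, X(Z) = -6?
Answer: 270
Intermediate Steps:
j(T) = 2 + T
X(6)*j(d) = -6*(2 - 47) = -6*(-45) = 270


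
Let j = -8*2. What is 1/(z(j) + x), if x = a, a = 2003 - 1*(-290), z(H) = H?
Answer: 1/2277 ≈ 0.00043917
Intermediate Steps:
j = -16
a = 2293 (a = 2003 + 290 = 2293)
x = 2293
1/(z(j) + x) = 1/(-16 + 2293) = 1/2277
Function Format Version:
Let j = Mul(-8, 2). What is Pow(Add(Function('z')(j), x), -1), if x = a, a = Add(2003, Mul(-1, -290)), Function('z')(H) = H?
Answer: Rational(1, 2277) ≈ 0.00043917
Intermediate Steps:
j = -16
a = 2293 (a = Add(2003, 290) = 2293)
x = 2293
Pow(Add(Function('z')(j), x), -1) = Pow(Add(-16, 2293), -1) = Pow(2277, -1) = Rational(1, 2277)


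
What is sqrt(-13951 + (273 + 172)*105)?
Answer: sqrt(32774) ≈ 181.04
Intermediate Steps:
sqrt(-13951 + (273 + 172)*105) = sqrt(-13951 + 445*105) = sqrt(-13951 + 46725) = sqrt(32774)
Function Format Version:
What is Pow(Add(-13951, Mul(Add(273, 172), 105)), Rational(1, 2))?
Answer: Pow(32774, Rational(1, 2)) ≈ 181.04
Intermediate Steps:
Pow(Add(-13951, Mul(Add(273, 172), 105)), Rational(1, 2)) = Pow(Add(-13951, Mul(445, 105)), Rational(1, 2)) = Pow(Add(-13951, 46725), Rational(1, 2)) = Pow(32774, Rational(1, 2))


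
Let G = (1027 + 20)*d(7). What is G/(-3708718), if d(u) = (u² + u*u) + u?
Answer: -109935/3708718 ≈ -0.029642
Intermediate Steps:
d(u) = u + 2*u² (d(u) = (u² + u²) + u = 2*u² + u = u + 2*u²)
G = 109935 (G = (1027 + 20)*(7*(1 + 2*7)) = 1047*(7*(1 + 14)) = 1047*(7*15) = 1047*105 = 109935)
G/(-3708718) = 109935/(-3708718) = 109935*(-1/3708718) = -109935/3708718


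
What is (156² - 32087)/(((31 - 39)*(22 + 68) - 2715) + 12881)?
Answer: -7751/9446 ≈ -0.82056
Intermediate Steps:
(156² - 32087)/(((31 - 39)*(22 + 68) - 2715) + 12881) = (24336 - 32087)/((-8*90 - 2715) + 12881) = -7751/((-720 - 2715) + 12881) = -7751/(-3435 + 12881) = -7751/9446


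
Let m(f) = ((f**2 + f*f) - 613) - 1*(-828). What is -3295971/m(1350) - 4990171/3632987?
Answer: -4309209425306/1891859815315 ≈ -2.2778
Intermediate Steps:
m(f) = 215 + 2*f**2 (m(f) = ((f**2 + f**2) - 613) + 828 = (2*f**2 - 613) + 828 = (-613 + 2*f**2) + 828 = 215 + 2*f**2)
-3295971/m(1350) - 4990171/3632987 = -3295971/(215 + 2*1350**2) - 4990171/3632987 = -3295971/(215 + 2*1822500) - 4990171*1/3632987 = -3295971/(215 + 3645000) - 4990171/3632987 = -3295971/3645215 - 4990171/3632987 = -3295971*1/3645215 - 4990171/3632987 = -470853/520745 - 4990171/3632987 = -4309209425306/1891859815315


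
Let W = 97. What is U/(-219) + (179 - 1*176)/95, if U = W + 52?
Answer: -13498/20805 ≈ -0.64879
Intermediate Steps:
U = 149 (U = 97 + 52 = 149)
U/(-219) + (179 - 1*176)/95 = 149/(-219) + (179 - 1*176)/95 = 149*(-1/219) + (179 - 176)*(1/95) = -149/219 + 3*(1/95) = -149/219 + 3/95 = -13498/20805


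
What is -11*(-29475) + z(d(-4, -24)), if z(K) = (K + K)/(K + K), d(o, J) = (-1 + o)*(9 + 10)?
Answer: 324226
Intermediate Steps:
d(o, J) = -19 + 19*o (d(o, J) = (-1 + o)*19 = -19 + 19*o)
z(K) = 1 (z(K) = (2*K)/((2*K)) = (2*K)*(1/(2*K)) = 1)
-11*(-29475) + z(d(-4, -24)) = -11*(-29475) + 1 = 324225 + 1 = 324226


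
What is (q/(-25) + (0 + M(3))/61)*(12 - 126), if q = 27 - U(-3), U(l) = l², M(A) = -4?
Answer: 136572/1525 ≈ 89.555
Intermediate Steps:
q = 18 (q = 27 - 1*(-3)² = 27 - 1*9 = 27 - 9 = 18)
(q/(-25) + (0 + M(3))/61)*(12 - 126) = (18/(-25) + (0 - 4)/61)*(12 - 126) = (18*(-1/25) - 4*1/61)*(-114) = (-18/25 - 4/61)*(-114) = -1198/1525*(-114) = 136572/1525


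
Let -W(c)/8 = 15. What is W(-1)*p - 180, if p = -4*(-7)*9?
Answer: -30420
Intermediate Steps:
p = 252 (p = 28*9 = 252)
W(c) = -120 (W(c) = -8*15 = -120)
W(-1)*p - 180 = -120*252 - 180 = -30240 - 180 = -30420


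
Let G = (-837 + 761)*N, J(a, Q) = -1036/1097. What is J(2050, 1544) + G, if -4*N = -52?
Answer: -1084872/1097 ≈ -988.94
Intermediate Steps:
N = 13 (N = -¼*(-52) = 13)
J(a, Q) = -1036/1097 (J(a, Q) = -1036*1/1097 = -1036/1097)
G = -988 (G = (-837 + 761)*13 = -76*13 = -988)
J(2050, 1544) + G = -1036/1097 - 988 = -1084872/1097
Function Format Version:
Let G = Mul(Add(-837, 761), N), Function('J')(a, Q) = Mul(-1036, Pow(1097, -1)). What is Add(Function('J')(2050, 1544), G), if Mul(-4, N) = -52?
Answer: Rational(-1084872, 1097) ≈ -988.94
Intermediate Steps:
N = 13 (N = Mul(Rational(-1, 4), -52) = 13)
Function('J')(a, Q) = Rational(-1036, 1097) (Function('J')(a, Q) = Mul(-1036, Rational(1, 1097)) = Rational(-1036, 1097))
G = -988 (G = Mul(Add(-837, 761), 13) = Mul(-76, 13) = -988)
Add(Function('J')(2050, 1544), G) = Add(Rational(-1036, 1097), -988) = Rational(-1084872, 1097)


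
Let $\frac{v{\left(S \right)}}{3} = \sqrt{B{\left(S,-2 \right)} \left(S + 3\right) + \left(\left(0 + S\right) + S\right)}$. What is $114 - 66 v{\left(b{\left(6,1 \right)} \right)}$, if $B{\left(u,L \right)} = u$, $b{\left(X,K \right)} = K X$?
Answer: $114 - 198 \sqrt{66} \approx -1494.6$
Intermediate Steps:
$v{\left(S \right)} = 3 \sqrt{2 S + S \left(3 + S\right)}$ ($v{\left(S \right)} = 3 \sqrt{S \left(S + 3\right) + \left(\left(0 + S\right) + S\right)} = 3 \sqrt{S \left(3 + S\right) + \left(S + S\right)} = 3 \sqrt{S \left(3 + S\right) + 2 S} = 3 \sqrt{2 S + S \left(3 + S\right)}$)
$114 - 66 v{\left(b{\left(6,1 \right)} \right)} = 114 - 66 \cdot 3 \sqrt{1 \cdot 6 \left(5 + 1 \cdot 6\right)} = 114 - 66 \cdot 3 \sqrt{6 \left(5 + 6\right)} = 114 - 66 \cdot 3 \sqrt{6 \cdot 11} = 114 - 66 \cdot 3 \sqrt{66} = 114 - 198 \sqrt{66}$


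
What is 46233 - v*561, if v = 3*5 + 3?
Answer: 36135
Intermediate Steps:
v = 18 (v = 15 + 3 = 18)
46233 - v*561 = 46233 - 18*561 = 46233 - 1*10098 = 46233 - 10098 = 36135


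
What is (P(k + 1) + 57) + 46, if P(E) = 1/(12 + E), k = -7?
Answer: 619/6 ≈ 103.17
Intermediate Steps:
(P(k + 1) + 57) + 46 = (1/(12 + (-7 + 1)) + 57) + 46 = (1/(12 - 6) + 57) + 46 = (1/6 + 57) + 46 = (⅙ + 57) + 46 = 343/6 + 46 = 619/6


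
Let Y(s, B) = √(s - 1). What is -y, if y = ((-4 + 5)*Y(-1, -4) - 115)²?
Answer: -13223 + 230*I*√2 ≈ -13223.0 + 325.27*I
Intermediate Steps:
Y(s, B) = √(-1 + s)
y = (-115 + I*√2)² (y = ((-4 + 5)*√(-1 - 1) - 115)² = (1*√(-2) - 115)² = (1*(I*√2) - 115)² = (I*√2 - 115)² = (-115 + I*√2)² ≈ 13223.0 - 325.27*I)
-y = -(115 - I*√2)²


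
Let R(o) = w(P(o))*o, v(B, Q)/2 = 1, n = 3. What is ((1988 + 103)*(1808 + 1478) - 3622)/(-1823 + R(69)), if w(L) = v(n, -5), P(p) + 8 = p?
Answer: -6867404/1685 ≈ -4075.6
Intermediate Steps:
P(p) = -8 + p
v(B, Q) = 2 (v(B, Q) = 2*1 = 2)
w(L) = 2
R(o) = 2*o
((1988 + 103)*(1808 + 1478) - 3622)/(-1823 + R(69)) = ((1988 + 103)*(1808 + 1478) - 3622)/(-1823 + 2*69) = (2091*3286 - 3622)/(-1823 + 138) = (6871026 - 3622)/(-1685) = 6867404*(-1/1685) = -6867404/1685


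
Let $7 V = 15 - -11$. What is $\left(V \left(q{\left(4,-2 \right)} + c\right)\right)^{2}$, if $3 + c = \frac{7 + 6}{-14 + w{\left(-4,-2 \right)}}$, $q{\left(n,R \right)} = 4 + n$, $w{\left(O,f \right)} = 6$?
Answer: $\frac{123201}{784} \approx 157.14$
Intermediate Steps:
$V = \frac{26}{7}$ ($V = \frac{15 - -11}{7} = \frac{15 + 11}{7} = \frac{1}{7} \cdot 26 = \frac{26}{7} \approx 3.7143$)
$c = - \frac{37}{8}$ ($c = -3 + \frac{7 + 6}{-14 + 6} = -3 + \frac{13}{-8} = -3 + 13 \left(- \frac{1}{8}\right) = -3 - \frac{13}{8} = - \frac{37}{8} \approx -4.625$)
$\left(V \left(q{\left(4,-2 \right)} + c\right)\right)^{2} = \left(\frac{26 \left(\left(4 + 4\right) - \frac{37}{8}\right)}{7}\right)^{2} = \left(\frac{26 \left(8 - \frac{37}{8}\right)}{7}\right)^{2} = \left(\frac{26}{7} \cdot \frac{27}{8}\right)^{2} = \left(\frac{351}{28}\right)^{2} = \frac{123201}{784}$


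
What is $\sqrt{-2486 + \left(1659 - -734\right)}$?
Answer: $i \sqrt{93} \approx 9.6436 i$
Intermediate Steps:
$\sqrt{-2486 + \left(1659 - -734\right)} = \sqrt{-2486 + \left(1659 + 734\right)} = \sqrt{-2486 + 2393} = \sqrt{-93} = i \sqrt{93}$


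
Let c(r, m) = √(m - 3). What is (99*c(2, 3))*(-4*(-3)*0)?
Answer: 0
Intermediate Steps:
c(r, m) = √(-3 + m)
(99*c(2, 3))*(-4*(-3)*0) = (99*√(-3 + 3))*(-4*(-3)*0) = (99*√0)*(12*0) = (99*0)*0 = 0*0 = 0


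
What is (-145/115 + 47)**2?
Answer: 1106704/529 ≈ 2092.1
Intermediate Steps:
(-145/115 + 47)**2 = (-1*29/23 + 47)**2 = (-29/23 + 47)**2 = (1052/23)**2 = 1106704/529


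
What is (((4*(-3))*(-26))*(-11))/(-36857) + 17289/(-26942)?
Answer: -544755729/993001294 ≈ -0.54860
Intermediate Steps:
(((4*(-3))*(-26))*(-11))/(-36857) + 17289/(-26942) = (-12*(-26)*(-11))*(-1/36857) + 17289*(-1/26942) = (312*(-11))*(-1/36857) - 17289/26942 = -3432*(-1/36857) - 17289/26942 = 3432/36857 - 17289/26942 = -544755729/993001294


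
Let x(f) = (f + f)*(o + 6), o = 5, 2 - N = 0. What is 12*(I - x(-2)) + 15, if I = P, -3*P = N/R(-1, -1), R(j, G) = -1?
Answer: 551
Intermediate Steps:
N = 2 (N = 2 - 1*0 = 2 + 0 = 2)
x(f) = 22*f (x(f) = (f + f)*(5 + 6) = (2*f)*11 = 22*f)
P = 2/3 (P = -2/(3*(-1)) = -2*(-1)/3 = -1/3*(-2) = 2/3 ≈ 0.66667)
I = 2/3 ≈ 0.66667
12*(I - x(-2)) + 15 = 12*(2/3 - 22*(-2)) + 15 = 12*(2/3 - 1*(-44)) + 15 = 12*(2/3 + 44) + 15 = 12*(134/3) + 15 = 536 + 15 = 551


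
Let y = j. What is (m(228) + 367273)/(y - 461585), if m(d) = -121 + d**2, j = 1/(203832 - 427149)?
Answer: -46800097056/51539888723 ≈ -0.90804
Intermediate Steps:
j = -1/223317 (j = 1/(-223317) = -1/223317 ≈ -4.4779e-6)
y = -1/223317 ≈ -4.4779e-6
(m(228) + 367273)/(y - 461585) = ((-121 + 228**2) + 367273)/(-1/223317 - 461585) = ((-121 + 51984) + 367273)/(-103079777446/223317) = (51863 + 367273)*(-223317/103079777446) = 419136*(-223317/103079777446) = -46800097056/51539888723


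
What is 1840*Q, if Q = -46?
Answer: -84640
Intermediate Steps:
1840*Q = 1840*(-46) = -84640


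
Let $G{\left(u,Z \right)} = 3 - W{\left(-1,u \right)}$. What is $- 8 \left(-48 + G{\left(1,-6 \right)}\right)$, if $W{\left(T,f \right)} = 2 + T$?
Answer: $368$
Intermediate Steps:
$G{\left(u,Z \right)} = 2$ ($G{\left(u,Z \right)} = 3 - \left(2 - 1\right) = 3 - 1 = 2$)
$- 8 \left(-48 + G{\left(1,-6 \right)}\right) = - 8 \left(-48 + 2\right) = \left(-8\right) \left(-46\right) = 368$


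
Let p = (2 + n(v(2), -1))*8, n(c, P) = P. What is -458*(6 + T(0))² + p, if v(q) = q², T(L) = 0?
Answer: -16480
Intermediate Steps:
p = 8 (p = (2 - 1)*8 = 1*8 = 8)
-458*(6 + T(0))² + p = -458*(6 + 0)² + 8 = -458*6² + 8 = -458*36 + 8 = -16488 + 8 = -16480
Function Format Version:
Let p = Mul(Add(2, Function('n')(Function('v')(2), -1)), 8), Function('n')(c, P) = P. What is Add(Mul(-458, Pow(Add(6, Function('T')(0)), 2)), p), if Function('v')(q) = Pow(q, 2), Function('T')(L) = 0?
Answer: -16480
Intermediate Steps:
p = 8 (p = Mul(Add(2, -1), 8) = Mul(1, 8) = 8)
Add(Mul(-458, Pow(Add(6, Function('T')(0)), 2)), p) = Add(Mul(-458, Pow(Add(6, 0), 2)), 8) = Add(Mul(-458, Pow(6, 2)), 8) = Add(Mul(-458, 36), 8) = Add(-16488, 8) = -16480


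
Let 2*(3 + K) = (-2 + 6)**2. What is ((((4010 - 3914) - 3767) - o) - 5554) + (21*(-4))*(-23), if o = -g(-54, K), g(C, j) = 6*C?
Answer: -7617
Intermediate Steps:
K = 5 (K = -3 + (-2 + 6)**2/2 = -3 + (1/2)*4**2 = -3 + (1/2)*16 = -3 + 8 = 5)
o = 324 (o = -6*(-54) = -1*(-324) = 324)
((((4010 - 3914) - 3767) - o) - 5554) + (21*(-4))*(-23) = ((((4010 - 3914) - 3767) - 1*324) - 5554) + (21*(-4))*(-23) = (((96 - 3767) - 324) - 5554) - 84*(-23) = ((-3671 - 324) - 5554) + 1932 = (-3995 - 5554) + 1932 = -9549 + 1932 = -7617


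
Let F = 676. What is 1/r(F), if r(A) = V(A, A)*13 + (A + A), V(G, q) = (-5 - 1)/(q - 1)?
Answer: 225/304174 ≈ 0.00073971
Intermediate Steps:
V(G, q) = -6/(-1 + q)
r(A) = -78/(-1 + A) + 2*A (r(A) = -6/(-1 + A)*13 + (A + A) = -78/(-1 + A) + 2*A)
1/r(F) = 1/(2*(-39 + 676*(-1 + 676))/(-1 + 676)) = 1/(2*(-39 + 676*675)/675) = 1/(2*(1/675)*(-39 + 456300)) = 1/(2*(1/675)*456261) = 1/(304174/225) = 225/304174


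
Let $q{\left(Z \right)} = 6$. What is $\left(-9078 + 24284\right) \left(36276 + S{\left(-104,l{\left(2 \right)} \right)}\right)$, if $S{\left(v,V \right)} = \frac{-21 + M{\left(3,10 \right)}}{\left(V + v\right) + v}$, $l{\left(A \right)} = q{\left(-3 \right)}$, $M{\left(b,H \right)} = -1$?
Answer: $\frac{55713065722}{101} \approx 5.5161 \cdot 10^{8}$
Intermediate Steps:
$l{\left(A \right)} = 6$
$S{\left(v,V \right)} = - \frac{22}{V + 2 v}$ ($S{\left(v,V \right)} = \frac{-21 - 1}{\left(V + v\right) + v} = - \frac{22}{V + 2 v}$)
$\left(-9078 + 24284\right) \left(36276 + S{\left(-104,l{\left(2 \right)} \right)}\right) = \left(-9078 + 24284\right) \left(36276 - \frac{22}{6 + 2 \left(-104\right)}\right) = 15206 \left(36276 - \frac{22}{6 - 208}\right) = 15206 \left(36276 - \frac{22}{-202}\right) = 15206 \left(36276 - - \frac{11}{101}\right) = 15206 \left(36276 + \frac{11}{101}\right) = 15206 \cdot \frac{3663887}{101} = \frac{55713065722}{101}$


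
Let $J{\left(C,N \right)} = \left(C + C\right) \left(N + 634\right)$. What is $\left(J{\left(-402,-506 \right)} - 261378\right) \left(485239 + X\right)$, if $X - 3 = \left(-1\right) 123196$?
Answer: $-131889737340$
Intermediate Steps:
$X = -123193$ ($X = 3 - 123196 = -123193$)
$J{\left(C,N \right)} = 2 C \left(634 + N\right)$
$\left(J{\left(-402,-506 \right)} - 261378\right) \left(485239 + X\right) = \left(2 \left(-402\right) \left(634 - 506\right) - 261378\right) \left(485239 - 123193\right) = \left(2 \left(-402\right) 128 - 261378\right) 362046 = \left(-102912 - 261378\right) 362046 = \left(-364290\right) 362046 = -131889737340$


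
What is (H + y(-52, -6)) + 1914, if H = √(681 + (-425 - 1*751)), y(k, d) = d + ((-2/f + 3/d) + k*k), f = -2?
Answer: 9225/2 + 3*I*√55 ≈ 4612.5 + 22.249*I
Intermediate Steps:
y(k, d) = 1 + d + k² + 3/d (y(k, d) = d + ((-2/(-2) + 3/d) + k*k) = d + ((-2*(-½) + 3/d) + k²) = d + ((1 + 3/d) + k²) = d + (1 + k² + 3/d) = 1 + d + k² + 3/d)
H = 3*I*√55 (H = √(681 + (-425 - 751)) = √(681 - 1176) = √(-495) = 3*I*√55 ≈ 22.249*I)
(H + y(-52, -6)) + 1914 = (3*I*√55 + (1 - 6 + (-52)² + 3/(-6))) + 1914 = (3*I*√55 + (1 - 6 + 2704 + 3*(-⅙))) + 1914 = (3*I*√55 + (1 - 6 + 2704 - ½)) + 1914 = (3*I*√55 + 5397/2) + 1914 = (5397/2 + 3*I*√55) + 1914 = 9225/2 + 3*I*√55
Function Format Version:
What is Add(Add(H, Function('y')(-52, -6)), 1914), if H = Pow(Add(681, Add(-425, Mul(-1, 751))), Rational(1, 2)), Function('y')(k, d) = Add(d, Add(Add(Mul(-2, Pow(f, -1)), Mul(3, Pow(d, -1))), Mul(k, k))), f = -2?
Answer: Add(Rational(9225, 2), Mul(3, I, Pow(55, Rational(1, 2)))) ≈ Add(4612.5, Mul(22.249, I))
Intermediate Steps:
Function('y')(k, d) = Add(1, d, Pow(k, 2), Mul(3, Pow(d, -1))) (Function('y')(k, d) = Add(d, Add(Add(Mul(-2, Pow(-2, -1)), Mul(3, Pow(d, -1))), Mul(k, k))) = Add(d, Add(Add(Mul(-2, Rational(-1, 2)), Mul(3, Pow(d, -1))), Pow(k, 2))) = Add(d, Add(Add(1, Mul(3, Pow(d, -1))), Pow(k, 2))) = Add(d, Add(1, Pow(k, 2), Mul(3, Pow(d, -1)))) = Add(1, d, Pow(k, 2), Mul(3, Pow(d, -1))))
H = Mul(3, I, Pow(55, Rational(1, 2))) (H = Pow(Add(681, Add(-425, -751)), Rational(1, 2)) = Pow(Add(681, -1176), Rational(1, 2)) = Pow(-495, Rational(1, 2)) = Mul(3, I, Pow(55, Rational(1, 2))) ≈ Mul(22.249, I))
Add(Add(H, Function('y')(-52, -6)), 1914) = Add(Add(Mul(3, I, Pow(55, Rational(1, 2))), Add(1, -6, Pow(-52, 2), Mul(3, Pow(-6, -1)))), 1914) = Add(Add(Mul(3, I, Pow(55, Rational(1, 2))), Add(1, -6, 2704, Mul(3, Rational(-1, 6)))), 1914) = Add(Add(Mul(3, I, Pow(55, Rational(1, 2))), Add(1, -6, 2704, Rational(-1, 2))), 1914) = Add(Add(Mul(3, I, Pow(55, Rational(1, 2))), Rational(5397, 2)), 1914) = Add(Add(Rational(5397, 2), Mul(3, I, Pow(55, Rational(1, 2)))), 1914) = Add(Rational(9225, 2), Mul(3, I, Pow(55, Rational(1, 2))))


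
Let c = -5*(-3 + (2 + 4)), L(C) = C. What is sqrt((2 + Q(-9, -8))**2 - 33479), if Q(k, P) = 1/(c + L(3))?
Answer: I*sqrt(4820447)/12 ≈ 182.96*I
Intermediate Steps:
c = -15 (c = -5*(-3 + 6) = -5*3 = -15)
Q(k, P) = -1/12 (Q(k, P) = 1/(-15 + 3) = 1/(-12) = -1/12)
sqrt((2 + Q(-9, -8))**2 - 33479) = sqrt((2 - 1/12)**2 - 33479) = sqrt((23/12)**2 - 33479) = sqrt(529/144 - 33479) = sqrt(-4820447/144) = I*sqrt(4820447)/12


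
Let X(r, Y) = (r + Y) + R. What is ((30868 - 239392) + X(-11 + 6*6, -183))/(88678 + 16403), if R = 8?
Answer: -69558/35027 ≈ -1.9858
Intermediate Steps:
X(r, Y) = 8 + Y + r (X(r, Y) = (r + Y) + 8 = (Y + r) + 8 = 8 + Y + r)
((30868 - 239392) + X(-11 + 6*6, -183))/(88678 + 16403) = ((30868 - 239392) + (8 - 183 + (-11 + 6*6)))/(88678 + 16403) = (-208524 + (8 - 183 + (-11 + 36)))/105081 = (-208524 + (8 - 183 + 25))*(1/105081) = (-208524 - 150)*(1/105081) = -208674*1/105081 = -69558/35027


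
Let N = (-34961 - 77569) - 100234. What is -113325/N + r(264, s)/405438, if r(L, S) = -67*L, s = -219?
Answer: 639134723/1307009252 ≈ 0.48901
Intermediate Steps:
N = -212764 (N = -112530 - 100234 = -212764)
-113325/N + r(264, s)/405438 = -113325/(-212764) - 67*264/405438 = -113325*(-1/212764) - 17688*1/405438 = 113325/212764 - 268/6143 = 639134723/1307009252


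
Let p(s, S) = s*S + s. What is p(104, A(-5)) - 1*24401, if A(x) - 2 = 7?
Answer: -23361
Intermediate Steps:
A(x) = 9 (A(x) = 2 + 7 = 9)
p(s, S) = s + S*s (p(s, S) = S*s + s = s + S*s)
p(104, A(-5)) - 1*24401 = 104*(1 + 9) - 1*24401 = 104*10 - 24401 = 1040 - 24401 = -23361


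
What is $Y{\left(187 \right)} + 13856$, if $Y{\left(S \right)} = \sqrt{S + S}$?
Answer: $13856 + \sqrt{374} \approx 13875.0$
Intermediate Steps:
$Y{\left(S \right)} = \sqrt{2} \sqrt{S}$ ($Y{\left(S \right)} = \sqrt{2 S} = \sqrt{2} \sqrt{S}$)
$Y{\left(187 \right)} + 13856 = \sqrt{2} \sqrt{187} + 13856 = \sqrt{374} + 13856 = 13856 + \sqrt{374}$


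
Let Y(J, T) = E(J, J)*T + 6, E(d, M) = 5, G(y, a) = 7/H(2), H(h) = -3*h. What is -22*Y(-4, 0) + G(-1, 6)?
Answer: -799/6 ≈ -133.17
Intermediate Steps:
G(y, a) = -7/6 (G(y, a) = 7/((-3*2)) = 7/(-6) = 7*(-⅙) = -7/6)
Y(J, T) = 6 + 5*T (Y(J, T) = 5*T + 6 = 6 + 5*T)
-22*Y(-4, 0) + G(-1, 6) = -22*(6 + 5*0) - 7/6 = -22*(6 + 0) - 7/6 = -22*6 - 7/6 = -132 - 7/6 = -799/6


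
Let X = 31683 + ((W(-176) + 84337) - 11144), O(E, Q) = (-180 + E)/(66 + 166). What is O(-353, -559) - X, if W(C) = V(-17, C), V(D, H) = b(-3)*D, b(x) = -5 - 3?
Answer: -24363317/232 ≈ -1.0501e+5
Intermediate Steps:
b(x) = -8
O(E, Q) = -45/58 + E/232 (O(E, Q) = (-180 + E)/232 = (-180 + E)*(1/232) = -45/58 + E/232)
V(D, H) = -8*D
W(C) = 136 (W(C) = -8*(-17) = 136)
X = 105012 (X = 31683 + ((136 + 84337) - 11144) = 31683 + (84473 - 11144) = 31683 + 73329 = 105012)
O(-353, -559) - X = (-45/58 + (1/232)*(-353)) - 1*105012 = (-45/58 - 353/232) - 105012 = -533/232 - 105012 = -24363317/232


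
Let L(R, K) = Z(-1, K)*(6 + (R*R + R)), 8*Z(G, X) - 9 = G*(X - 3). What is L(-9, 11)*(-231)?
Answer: -9009/4 ≈ -2252.3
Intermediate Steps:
Z(G, X) = 9/8 + G*(-3 + X)/8 (Z(G, X) = 9/8 + (G*(X - 3))/8 = 9/8 + (G*(-3 + X))/8 = 9/8 + G*(-3 + X)/8)
L(R, K) = (3/2 - K/8)*(6 + R + R²) (L(R, K) = (9/8 - 3/8*(-1) + (⅛)*(-1)*K)*(6 + (R*R + R)) = (9/8 + 3/8 - K/8)*(6 + (R² + R)) = (3/2 - K/8)*(6 + (R + R²)) = (3/2 - K/8)*(6 + R + R²))
L(-9, 11)*(-231) = -(-12 + 11)*(6 - 9 + (-9)²)/8*(-231) = -⅛*(-1)*(6 - 9 + 81)*(-231) = -⅛*(-1)*78*(-231) = (39/4)*(-231) = -9009/4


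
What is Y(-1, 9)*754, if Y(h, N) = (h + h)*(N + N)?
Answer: -27144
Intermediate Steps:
Y(h, N) = 4*N*h (Y(h, N) = (2*h)*(2*N) = 4*N*h)
Y(-1, 9)*754 = (4*9*(-1))*754 = -36*754 = -27144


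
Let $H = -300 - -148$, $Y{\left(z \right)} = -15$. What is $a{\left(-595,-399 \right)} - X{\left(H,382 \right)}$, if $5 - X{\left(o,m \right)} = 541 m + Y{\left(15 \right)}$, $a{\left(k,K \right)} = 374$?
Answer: $207016$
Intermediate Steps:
$H = -152$ ($H = -300 + 148 = -152$)
$X{\left(o,m \right)} = 20 - 541 m$ ($X{\left(o,m \right)} = 5 - \left(541 m - 15\right) = 5 - \left(-15 + 541 m\right) = 20 - 541 m$)
$a{\left(-595,-399 \right)} - X{\left(H,382 \right)} = 374 - \left(20 - 206662\right) = 374 - -206642 = 374 + 206642 = 207016$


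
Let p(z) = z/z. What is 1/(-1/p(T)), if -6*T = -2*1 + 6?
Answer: -1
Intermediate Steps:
T = -⅔ (T = -(-2*1 + 6)/6 = -(-2 + 6)/6 = -⅙*4 = -⅔ ≈ -0.66667)
p(z) = 1
1/(-1/p(T)) = 1/(-1/1) = 1/(-1*1) = 1/(-1) = -1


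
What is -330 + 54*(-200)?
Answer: -11130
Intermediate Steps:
-330 + 54*(-200) = -330 - 10800 = -11130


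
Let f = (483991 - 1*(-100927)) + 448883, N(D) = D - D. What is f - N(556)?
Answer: 1033801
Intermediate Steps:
N(D) = 0
f = 1033801 (f = (483991 + 100927) + 448883 = 584918 + 448883 = 1033801)
f - N(556) = 1033801 - 1*0 = 1033801 + 0 = 1033801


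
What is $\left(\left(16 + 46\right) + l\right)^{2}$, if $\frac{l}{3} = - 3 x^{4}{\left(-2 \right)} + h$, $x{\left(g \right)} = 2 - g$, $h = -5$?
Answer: $5094049$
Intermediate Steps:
$l = -2319$ ($l = 3 \left(- 3 \left(2 - -2\right)^{4} - 5\right) = 3 \left(- 3 \left(2 + 2\right)^{4} - 5\right) = 3 \left(- 3 \cdot 4^{4} - 5\right) = 3 \left(\left(-3\right) 256 - 5\right) = 3 \left(-768 - 5\right) = 3 \left(-773\right) = -2319$)
$\left(\left(16 + 46\right) + l\right)^{2} = \left(\left(16 + 46\right) - 2319\right)^{2} = \left(62 - 2319\right)^{2} = \left(-2257\right)^{2} = 5094049$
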